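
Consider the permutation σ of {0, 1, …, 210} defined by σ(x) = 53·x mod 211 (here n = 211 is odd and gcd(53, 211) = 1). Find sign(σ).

Orbit of 120 under x↦53x: [120, 30, 113, 81, 73, 71, 176]… (length divides ord_211(53)).
The orbit structure of x ↦ 53x mod 211: 3 orbits of sizes [105, 105, 1].
3 cycles on 211: each ℓ→(−1)^(ℓ−1), product (−1)^208 = +1.

+1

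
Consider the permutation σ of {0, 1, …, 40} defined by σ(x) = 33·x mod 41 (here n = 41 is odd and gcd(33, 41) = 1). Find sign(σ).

+1

Orbit of 9 under x↦33x: [9, 10, 2, 25, 5, 1, 33]… (length divides ord_41(33)).
3 cycles of lengths [20, 20, 1].
With 3 cycles on 41 points, sign = (−1)^{41−3} = +1.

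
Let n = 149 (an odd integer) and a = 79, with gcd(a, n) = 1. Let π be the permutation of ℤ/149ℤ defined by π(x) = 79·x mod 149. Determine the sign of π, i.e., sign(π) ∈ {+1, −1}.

-1

Start at x=10: 10 → 45 → 128 → 129 → 59 → 42 → 40 → … (one orbit).
The orbit structure of x ↦ 79x mod 149: 2 orbits of sizes [148, 1].
2 cycles on 149: each ℓ→(−1)^(ℓ−1), product (−1)^147 = -1.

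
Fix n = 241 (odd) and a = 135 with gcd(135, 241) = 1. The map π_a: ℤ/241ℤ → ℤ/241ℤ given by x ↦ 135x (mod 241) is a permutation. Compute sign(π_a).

+1

Trace 40: π^k(40) = [40, 98, 216, 240, 106, 91, 235] for k=0..6.
π_135 has 13 disjoint cycles with lengths [20, 20, 20, 20, 20, 20, 20, 20, 20, 20, 20, 20, 1] on {0,…,240}.
sign(π) = (−1)^{n − #cycles} = (−1)^{241−13} = (−1)^228 = +1.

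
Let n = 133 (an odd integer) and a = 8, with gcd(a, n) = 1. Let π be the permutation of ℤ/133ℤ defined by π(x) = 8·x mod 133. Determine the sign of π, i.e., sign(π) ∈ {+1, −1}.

-1

Trace 106: π^k(106) = [106, 50, 1, 8, 64, 113] for k=0..5.
π_8 has 28 disjoint cycles with lengths [6, 6, 6, 6, 6, 6, 6, 6, 6, 6, 6, 6, 6, 6, 6, 6, 6, 6, 6, 6, 6, 1, 1, 1, 1, 1, 1, 1] on {0,…,132}.
133 − 28 = 105 transpositions; sign(π) = (−1)^105 = -1.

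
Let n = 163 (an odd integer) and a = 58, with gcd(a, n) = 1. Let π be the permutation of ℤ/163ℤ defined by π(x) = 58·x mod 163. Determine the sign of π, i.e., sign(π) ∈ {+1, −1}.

Trace 58: π^k(58) = [58, 104, 1] for k=0..2.
π_58 has 55 disjoint cycles with lengths [3, 3, 3, 3, 3, 3, 3, 3, 3, 3, 3, 3, 3, 3, 3, 3, 3, 3, 3, 3, 3, 3, 3, 3, 3, 3, 3, 3, 3, 3, 3, 3, 3, 3, 3, 3, 3, 3, 3, 3, 3, 3, 3, 3, 3, 3, 3, 3, 3, 3, 3, 3, 3, 3, 1] on {0,…,162}.
55 cycles on 163: each ℓ→(−1)^(ℓ−1), product (−1)^108 = +1.
The Jacobi symbol (58|163) = +1 (Zolotarev) agrees.

+1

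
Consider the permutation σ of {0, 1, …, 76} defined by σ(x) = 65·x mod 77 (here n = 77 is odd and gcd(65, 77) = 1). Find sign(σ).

Trace 65: π^k(65) = [65, 67, 43, 23, 32, 1] for k=0..5.
Cycle lengths of π_65 on ℤ/77ℤ: [6, 6, 6, 6, 6, 6, 6, 6, 6, 6, 3, 3, 2, 2, 2, 2, 2, 1]; 18 cycles in total.
With 18 cycles on 77 points, sign = (−1)^{77−18} = -1.
Check: (65/77) = -1 by Zolotarev.

-1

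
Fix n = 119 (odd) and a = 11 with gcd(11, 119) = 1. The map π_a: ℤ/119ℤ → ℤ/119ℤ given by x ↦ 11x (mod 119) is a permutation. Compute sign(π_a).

-1

Start at x=22: 22 → 4 → 44 → 8 → 88 → 16 → 57 → … (one orbit).
π_11 has 6 disjoint cycles with lengths [48, 48, 16, 3, 3, 1] on {0,…,118}.
119 − 6 = 113 transpositions; sign(π) = (−1)^113 = -1.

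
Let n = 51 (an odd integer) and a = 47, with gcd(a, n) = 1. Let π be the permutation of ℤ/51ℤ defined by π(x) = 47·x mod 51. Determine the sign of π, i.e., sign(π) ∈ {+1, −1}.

-1

Trace 16: π^k(16) = [16, 38, 1, 47] for k=0..3.
Cycle lengths of π_47 on ℤ/51ℤ: [4, 4, 4, 4, 4, 4, 4, 4, 4, 4, 4, 4, 2, 1]; 14 cycles in total.
sign(π) = (−1)^{n − #cycles} = (−1)^{51−14} = (−1)^37 = -1.
Via Zolotarev, sign(π_{47}) = (47|51) = -1.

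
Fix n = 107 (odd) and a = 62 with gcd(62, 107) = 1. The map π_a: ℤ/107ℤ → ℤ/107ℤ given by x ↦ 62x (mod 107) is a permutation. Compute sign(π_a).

+1

Start at x=83: 83 → 10 → 85 → 27 → 69 → 105 → 90 → … (one orbit).
Cycle lengths of π_62 on ℤ/107ℤ: [53, 53, 1]; 3 cycles in total.
Σ(ℓ_i−1) = 107−3 = 104; sign = (−1)^104 = +1.
(62|107)_J = +1 (Zolotarev's lemma cross-check).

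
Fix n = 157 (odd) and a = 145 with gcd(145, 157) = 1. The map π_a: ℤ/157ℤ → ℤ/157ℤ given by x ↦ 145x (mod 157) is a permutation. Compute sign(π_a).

+1

Trace 1: π^k(1) = [1, 145, 144, 156, 12, 13] for k=0..5.
Cycle type of π: 6×26 + 1; total 27 cycles.
sign(π) = (−1)^{n − #cycles} = (−1)^{157−27} = (−1)^130 = +1.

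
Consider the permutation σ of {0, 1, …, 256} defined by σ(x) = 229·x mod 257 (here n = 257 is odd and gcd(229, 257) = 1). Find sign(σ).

Trace 92: π^k(92) = [92, 251, 168, 179, 128, 14, 122] for k=0..6.
Cycle type of π: 256 + 1; total 2 cycles.
257 − 2 = 255 transpositions; sign(π) = (−1)^255 = -1.
Via Zolotarev, sign(π_{229}) = (229|257) = -1.

-1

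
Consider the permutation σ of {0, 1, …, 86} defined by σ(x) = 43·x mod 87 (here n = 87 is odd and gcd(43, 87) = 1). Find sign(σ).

Orbit of 4 under x↦43x: [4, 85, 1, 43, 22, 76, 49]… (length divides ord_87(43)).
π_43 has 6 disjoint cycles with lengths [28, 28, 28, 1, 1, 1] on {0,…,86}.
sign(π) = (−1)^{n − #cycles} = (−1)^{87−6} = (−1)^81 = -1.
Zolotarev: (43|87) = -1, matching the cycle-count sign.

-1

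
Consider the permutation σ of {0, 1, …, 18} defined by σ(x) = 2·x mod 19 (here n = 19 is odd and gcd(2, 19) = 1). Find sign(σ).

Start at x=10: 10 → 1 → 2 → 4 → 8 → 16 → 13 → … (one orbit).
Cycle type of π: 18 + 1; total 2 cycles.
sign(π) = (−1)^{n − #cycles} = (−1)^{19−2} = (−1)^17 = -1.

-1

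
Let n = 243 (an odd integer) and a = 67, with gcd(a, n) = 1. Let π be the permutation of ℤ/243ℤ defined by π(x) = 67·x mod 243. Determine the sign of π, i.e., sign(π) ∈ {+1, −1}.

Orbit of 160 under x↦67x: [160, 28, 175, 61, 199, 211, 43]… (length divides ord_243(67)).
Cycle type of π: 81×2 + 27×2 + 9×2 + 3×2 + 1×3; total 11 cycles.
11 cycles on 243: each ℓ→(−1)^(ℓ−1), product (−1)^232 = +1.
(67|243)_J = +1 (Zolotarev's lemma cross-check).

+1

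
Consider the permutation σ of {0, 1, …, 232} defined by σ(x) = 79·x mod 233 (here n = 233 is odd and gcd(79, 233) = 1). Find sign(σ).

-1

Trace 161: π^k(161) = [161, 137, 105, 140, 109, 223, 142] for k=0..6.
Cycle type of π: 232 + 1; total 2 cycles.
n − c = 233 − 2 = 231; sign = (−1)^231 = -1.
Check: (79/233) = -1 by Zolotarev.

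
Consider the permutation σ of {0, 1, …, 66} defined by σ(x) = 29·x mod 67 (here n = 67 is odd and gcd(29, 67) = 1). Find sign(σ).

Start at x=29: 29 → 37 → 1 → 29 (one orbit).
π_29 has 23 disjoint cycles with lengths [3, 3, 3, 3, 3, 3, 3, 3, 3, 3, 3, 3, 3, 3, 3, 3, 3, 3, 3, 3, 3, 3, 1] on {0,…,66}.
n − c = 67 − 23 = 44; sign = (−1)^44 = +1.
The Jacobi symbol (29|67) = +1 (Zolotarev) agrees.

+1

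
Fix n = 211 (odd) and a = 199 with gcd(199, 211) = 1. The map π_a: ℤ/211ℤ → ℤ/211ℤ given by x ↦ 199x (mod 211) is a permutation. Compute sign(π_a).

Start at x=148: 148 → 123 → 1 → 199 → 144 → 171 → 58 → 148 (one orbit).
Cycle type of π: 7×30 + 1; total 31 cycles.
With 31 cycles on 211 points, sign = (−1)^{211−31} = +1.
Zolotarev: (199|211) = +1, matching the cycle-count sign.

+1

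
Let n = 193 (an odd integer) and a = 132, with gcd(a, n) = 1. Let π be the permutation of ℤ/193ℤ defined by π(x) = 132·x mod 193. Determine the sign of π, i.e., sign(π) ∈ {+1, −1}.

-1

Orbit of 129 under x↦132x: [129, 44, 18, 60, 7, 152, 185]… (length divides ord_193(132)).
The orbit structure of x ↦ 132x mod 193: 2 orbits of sizes [192, 1].
sign(π) = (−1)^{n − #cycles} = (−1)^{193−2} = (−1)^191 = -1.
Zolotarev: (132|193) = -1, matching the cycle-count sign.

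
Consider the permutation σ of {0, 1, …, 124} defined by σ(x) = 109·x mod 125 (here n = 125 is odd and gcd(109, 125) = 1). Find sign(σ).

+1

Orbit of 9 under x↦109x: [9, 106, 54, 11, 74, 66, 69]… (length divides ord_125(109)).
Cycle lengths of π_109 on ℤ/125ℤ: [50, 50, 10, 10, 2, 2, 1]; 7 cycles in total.
Σ(ℓ_i−1) = 125−7 = 118; sign = (−1)^118 = +1.
(109|125)_J = +1 (Zolotarev's lemma cross-check).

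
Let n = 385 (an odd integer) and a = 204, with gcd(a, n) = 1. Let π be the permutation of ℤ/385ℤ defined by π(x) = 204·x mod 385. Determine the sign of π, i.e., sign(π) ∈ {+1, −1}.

Orbit of 141 under x↦204x: [141, 274, 71, 239, 246, 134, 1]… (length divides ord_385(204)).
Decompose π into cycles: lengths [10, 10, 10, 10, 10, 10, 10, 10, 10, 10, 10, 10, 10, 10, 10, 10, 10, 10, 10, 10, 10, 10, 10, 10, 10, 10, 10, 10, 10, 10, 10, 10, 10, 10, 10, 2, 2, 2, 2, 2, 2, 2, 2, 2, 2, 2, 2, 2, 2, 1, 1, 1, 1, 1, 1, 1] (56 cycles, including the fixed point 0).
With 56 cycles on 385 points, sign = (−1)^{385−56} = -1.
Zolotarev: (204|385) = -1, matching the cycle-count sign.

-1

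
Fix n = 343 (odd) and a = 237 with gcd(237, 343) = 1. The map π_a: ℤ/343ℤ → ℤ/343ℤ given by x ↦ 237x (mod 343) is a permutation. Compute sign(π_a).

Trace 155: π^k(155) = [155, 34, 169, 265, 36, 300, 99] for k=0..6.
The orbit structure of x ↦ 237x mod 343: 10 orbits of sizes [98, 98, 98, 14, 14, 14, 2, 2, 2, 1].
10 cycles on 343: each ℓ→(−1)^(ℓ−1), product (−1)^333 = -1.

-1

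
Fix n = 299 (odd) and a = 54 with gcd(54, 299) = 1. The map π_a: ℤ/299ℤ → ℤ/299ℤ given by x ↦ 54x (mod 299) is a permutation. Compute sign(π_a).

Trace 188: π^k(188) = [188, 285, 141, 139, 31, 179, 98] for k=0..6.
The orbit structure of x ↦ 54x mod 299: 6 orbits of sizes [132, 132, 12, 11, 11, 1].
Σ(ℓ_i−1) = 299−6 = 293; sign = (−1)^293 = -1.
(54|299)_J = -1 (Zolotarev's lemma cross-check).

-1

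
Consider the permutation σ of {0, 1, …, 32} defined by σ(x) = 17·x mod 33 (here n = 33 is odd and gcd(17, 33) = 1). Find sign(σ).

+1

Orbit of 16 under x↦17x: [16, 8, 4, 2, 1, 17, 25]… (length divides ord_33(17)).
Cycle type of π: 10×3 + 2 + 1; total 5 cycles.
5 cycles on 33: each ℓ→(−1)^(ℓ−1), product (−1)^28 = +1.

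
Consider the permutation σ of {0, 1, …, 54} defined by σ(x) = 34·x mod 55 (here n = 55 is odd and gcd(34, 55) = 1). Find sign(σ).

+1

Start at x=1: 1 → 34 → 1 (one orbit).
The orbit structure of x ↦ 34x mod 55: 33 orbits of sizes [2, 2, 2, 2, 2, 2, 2, 2, 2, 2, 2, 2, 2, 2, 2, 2, 2, 2, 2, 2, 2, 2, 1, 1, 1, 1, 1, 1, 1, 1, 1, 1, 1].
n − c = 55 − 33 = 22; sign = (−1)^22 = +1.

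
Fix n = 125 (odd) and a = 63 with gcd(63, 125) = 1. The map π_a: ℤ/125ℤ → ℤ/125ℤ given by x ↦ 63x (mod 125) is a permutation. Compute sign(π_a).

Start at x=101: 101 → 113 → 119 → 122 → 61 → 93 → 109 → … (one orbit).
π_63 has 4 disjoint cycles with lengths [100, 20, 4, 1] on {0,…,124}.
Σ(ℓ_i−1) = 125−4 = 121; sign = (−1)^121 = -1.
(63|125)_J = -1 (Zolotarev's lemma cross-check).

-1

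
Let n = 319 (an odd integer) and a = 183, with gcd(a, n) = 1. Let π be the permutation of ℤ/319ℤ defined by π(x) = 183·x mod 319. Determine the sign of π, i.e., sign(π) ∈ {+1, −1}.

Trace 199: π^k(199) = [199, 51, 82, 13, 146, 241, 81] for k=0..6.
π_183 has 8 disjoint cycles with lengths [70, 70, 70, 70, 14, 14, 10, 1] on {0,…,318}.
n − c = 319 − 8 = 311; sign = (−1)^311 = -1.
The Jacobi symbol (183|319) = -1 (Zolotarev) agrees.

-1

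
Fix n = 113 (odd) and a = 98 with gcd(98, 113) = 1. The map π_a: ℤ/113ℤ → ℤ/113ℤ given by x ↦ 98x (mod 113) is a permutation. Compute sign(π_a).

Start at x=112: 112 → 15 → 1 → 98 → 112 (one orbit).
π_98 has 29 disjoint cycles with lengths [4, 4, 4, 4, 4, 4, 4, 4, 4, 4, 4, 4, 4, 4, 4, 4, 4, 4, 4, 4, 4, 4, 4, 4, 4, 4, 4, 4, 1] on {0,…,112}.
Σ(ℓ_i−1) = 113−29 = 84; sign = (−1)^84 = +1.
Zolotarev: (98|113) = +1, matching the cycle-count sign.

+1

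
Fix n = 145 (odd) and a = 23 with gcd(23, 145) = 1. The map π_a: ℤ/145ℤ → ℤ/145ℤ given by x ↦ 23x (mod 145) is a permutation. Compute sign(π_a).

-1

Start at x=117: 117 → 81 → 123 → 74 → 107 → 141 → 53 → … (one orbit).
Cycle type of π: 28×4 + 7×4 + 4 + 1; total 10 cycles.
sign(π) = (−1)^{n − #cycles} = (−1)^{145−10} = (−1)^135 = -1.
Zolotarev: (23|145) = -1, matching the cycle-count sign.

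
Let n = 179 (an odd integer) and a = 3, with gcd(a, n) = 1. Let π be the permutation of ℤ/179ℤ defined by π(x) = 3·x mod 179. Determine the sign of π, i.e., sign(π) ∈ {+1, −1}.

Start at x=117: 117 → 172 → 158 → 116 → 169 → 149 → 89 → … (one orbit).
π_3 has 3 disjoint cycles with lengths [89, 89, 1] on {0,…,178}.
With 3 cycles on 179 points, sign = (−1)^{179−3} = +1.
The Jacobi symbol (3|179) = +1 (Zolotarev) agrees.

+1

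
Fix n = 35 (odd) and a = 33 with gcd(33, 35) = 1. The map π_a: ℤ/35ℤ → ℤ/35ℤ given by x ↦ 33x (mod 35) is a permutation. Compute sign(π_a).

Start at x=17: 17 → 1 → 33 → 4 → 27 → 16 → 3 → … (one orbit).
Cycle lengths of π_33 on ℤ/35ℤ: [12, 12, 6, 4, 1]; 5 cycles in total.
n − c = 35 − 5 = 30; sign = (−1)^30 = +1.

+1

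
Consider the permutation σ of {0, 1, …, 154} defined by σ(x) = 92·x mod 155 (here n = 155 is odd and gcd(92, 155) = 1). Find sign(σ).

+1

Orbit of 123 under x↦92x: [123, 1, 92, 94]… (length divides ord_155(92)).
47 cycles of lengths [4, 4, 4, 4, 4, 4, 4, 4, 4, 4, 4, 4, 4, 4, 4, 4, 4, 4, 4, 4, 4, 4, 4, 4, 4, 4, 4, 4, 4, 4, 4, 2, 2, 2, 2, 2, 2, 2, 2, 2, 2, 2, 2, 2, 2, 2, 1].
sign(π) = (−1)^{n − #cycles} = (−1)^{155−47} = (−1)^108 = +1.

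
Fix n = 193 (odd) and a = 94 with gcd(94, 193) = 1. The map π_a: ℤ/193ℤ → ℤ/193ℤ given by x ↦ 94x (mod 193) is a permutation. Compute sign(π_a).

-1

Orbit of 33 under x↦94x: [33, 14, 158, 184, 119, 185, 20]… (length divides ord_193(94)).
π_94 has 4 disjoint cycles with lengths [64, 64, 64, 1] on {0,…,192}.
n − c = 193 − 4 = 189; sign = (−1)^189 = -1.
The Jacobi symbol (94|193) = -1 (Zolotarev) agrees.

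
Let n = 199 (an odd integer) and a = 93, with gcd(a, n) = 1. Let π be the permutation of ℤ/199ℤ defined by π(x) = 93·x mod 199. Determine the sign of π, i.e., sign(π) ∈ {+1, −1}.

Orbit of 107 under x↦93x: [107, 1, 93, 92, 198, 106]… (length divides ord_199(93)).
Cycle type of π: 6×33 + 1; total 34 cycles.
n − c = 199 − 34 = 165; sign = (−1)^165 = -1.

-1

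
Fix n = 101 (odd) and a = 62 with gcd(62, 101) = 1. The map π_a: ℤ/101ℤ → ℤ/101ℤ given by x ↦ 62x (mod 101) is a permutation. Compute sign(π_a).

Orbit of 57 under x↦62x: [57, 100, 39, 95, 32, 65, 91]… (length divides ord_101(62)).
Cycle type of π: 20×5 + 1; total 6 cycles.
Σ(ℓ_i−1) = 101−6 = 95; sign = (−1)^95 = -1.
The Jacobi symbol (62|101) = -1 (Zolotarev) agrees.

-1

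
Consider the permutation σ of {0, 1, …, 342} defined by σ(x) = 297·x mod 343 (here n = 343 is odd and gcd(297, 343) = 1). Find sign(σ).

Trace 332: π^k(332) = [332, 163, 48, 193, 40, 218, 262] for k=0..6.
π_297 has 4 disjoint cycles with lengths [294, 42, 6, 1] on {0,…,342}.
n − c = 343 − 4 = 339; sign = (−1)^339 = -1.
Zolotarev: (297|343) = -1, matching the cycle-count sign.

-1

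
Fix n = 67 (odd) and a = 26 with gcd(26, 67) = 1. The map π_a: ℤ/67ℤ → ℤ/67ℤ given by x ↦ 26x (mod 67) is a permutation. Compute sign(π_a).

+1

Start at x=10: 10 → 59 → 60 → 19 → 25 → 47 → 16 → … (one orbit).
Cycle type of π: 33×2 + 1; total 3 cycles.
67 − 3 = 64 transpositions; sign(π) = (−1)^64 = +1.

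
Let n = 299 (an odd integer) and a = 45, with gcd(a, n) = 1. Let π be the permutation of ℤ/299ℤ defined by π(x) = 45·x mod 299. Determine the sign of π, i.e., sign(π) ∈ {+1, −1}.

+1

Trace 277: π^k(277) = [277, 206, 1, 45, 231, 229, 139] for k=0..6.
π_45 has 35 disjoint cycles with lengths [12, 12, 12, 12, 12, 12, 12, 12, 12, 12, 12, 12, 12, 12, 12, 12, 12, 12, 12, 12, 12, 12, 12, 2, 2, 2, 2, 2, 2, 2, 2, 2, 2, 2, 1] on {0,…,298}.
n − c = 299 − 35 = 264; sign = (−1)^264 = +1.
(45|299)_J = +1 (Zolotarev's lemma cross-check).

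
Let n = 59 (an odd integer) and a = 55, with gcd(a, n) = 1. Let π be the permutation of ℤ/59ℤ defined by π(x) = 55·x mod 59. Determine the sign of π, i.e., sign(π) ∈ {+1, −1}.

Start at x=32: 32 → 49 → 40 → 17 → 50 → 36 → 33 → … (one orbit).
Decompose π into cycles: lengths [58, 1] (2 cycles, including the fixed point 0).
Σ(ℓ_i−1) = 59−2 = 57; sign = (−1)^57 = -1.

-1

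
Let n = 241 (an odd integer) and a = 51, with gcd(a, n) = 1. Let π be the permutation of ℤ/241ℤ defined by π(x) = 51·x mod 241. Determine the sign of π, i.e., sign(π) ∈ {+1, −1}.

-1

Trace 7: π^k(7) = [7, 116, 132, 225, 148, 77, 71] for k=0..6.
Decompose π into cycles: lengths [240, 1] (2 cycles, including the fixed point 0).
241 − 2 = 239 transpositions; sign(π) = (−1)^239 = -1.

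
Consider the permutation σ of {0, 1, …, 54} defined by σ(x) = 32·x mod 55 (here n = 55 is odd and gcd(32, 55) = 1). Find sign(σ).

+1

Start at x=34: 34 → 43 → 1 → 32 → 34 (one orbit).
The orbit structure of x ↦ 32x mod 55: 17 orbits of sizes [4, 4, 4, 4, 4, 4, 4, 4, 4, 4, 4, 2, 2, 2, 2, 2, 1].
sign(π) = (−1)^{n − #cycles} = (−1)^{55−17} = (−1)^38 = +1.
Check: (32/55) = +1 by Zolotarev.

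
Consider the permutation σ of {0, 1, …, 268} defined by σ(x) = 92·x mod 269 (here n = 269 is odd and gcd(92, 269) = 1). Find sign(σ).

+1

Orbit of 214 under x↦92x: [214, 51, 119, 188, 80, 97, 47]… (length divides ord_269(92)).
The orbit structure of x ↦ 92x mod 269: 3 orbits of sizes [134, 134, 1].
3 cycles on 269: each ℓ→(−1)^(ℓ−1), product (−1)^266 = +1.
The Jacobi symbol (92|269) = +1 (Zolotarev) agrees.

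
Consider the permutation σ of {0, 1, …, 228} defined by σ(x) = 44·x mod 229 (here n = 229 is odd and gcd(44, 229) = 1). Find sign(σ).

Start at x=121: 121 → 57 → 218 → 203 → 1 → 44 → 104 → … (one orbit).
Cycle lengths of π_44 on ℤ/229ℤ: [19, 19, 19, 19, 19, 19, 19, 19, 19, 19, 19, 19, 1]; 13 cycles in total.
With 13 cycles on 229 points, sign = (−1)^{229−13} = +1.
The Jacobi symbol (44|229) = +1 (Zolotarev) agrees.

+1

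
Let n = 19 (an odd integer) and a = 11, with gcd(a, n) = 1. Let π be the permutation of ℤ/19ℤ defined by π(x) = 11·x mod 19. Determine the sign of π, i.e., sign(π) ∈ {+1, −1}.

+1

Start at x=11: 11 → 7 → 1 → 11 (one orbit).
The orbit structure of x ↦ 11x mod 19: 7 orbits of sizes [3, 3, 3, 3, 3, 3, 1].
19 − 7 = 12 transpositions; sign(π) = (−1)^12 = +1.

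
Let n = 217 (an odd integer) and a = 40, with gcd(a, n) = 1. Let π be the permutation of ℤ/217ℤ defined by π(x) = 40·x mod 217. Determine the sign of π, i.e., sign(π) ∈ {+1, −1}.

-1

Orbit of 5 under x↦40x: [5, 200, 188, 142, 38, 1, 40]… (length divides ord_217(40)).
Decompose π into cycles: lengths [30, 30, 30, 30, 30, 30, 15, 15, 6, 1] (10 cycles, including the fixed point 0).
sign(π) = (−1)^{n − #cycles} = (−1)^{217−10} = (−1)^207 = -1.
Zolotarev: (40|217) = -1, matching the cycle-count sign.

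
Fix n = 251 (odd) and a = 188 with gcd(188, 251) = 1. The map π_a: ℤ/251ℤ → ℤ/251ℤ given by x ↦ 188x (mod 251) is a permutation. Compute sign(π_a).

Trace 187: π^k(187) = [187, 16, 247, 1, 188, 204, 200] for k=0..6.
6 cycles of lengths [50, 50, 50, 50, 50, 1].
n − c = 251 − 6 = 245; sign = (−1)^245 = -1.
Via Zolotarev, sign(π_{188}) = (188|251) = -1.

-1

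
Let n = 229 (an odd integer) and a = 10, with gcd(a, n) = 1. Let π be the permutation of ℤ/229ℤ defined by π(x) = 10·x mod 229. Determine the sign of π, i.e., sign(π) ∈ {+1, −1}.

-1

Start at x=87: 87 → 183 → 227 → 209 → 29 → 61 → 152 → … (one orbit).
Cycle type of π: 228 + 1; total 2 cycles.
n − c = 229 − 2 = 227; sign = (−1)^227 = -1.
(10|229)_J = -1 (Zolotarev's lemma cross-check).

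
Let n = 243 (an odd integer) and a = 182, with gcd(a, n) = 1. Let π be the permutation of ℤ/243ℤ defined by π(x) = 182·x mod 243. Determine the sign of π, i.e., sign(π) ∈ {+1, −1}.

Start at x=238: 238 → 62 → 106 → 95 → 37 → 173 → 139 → … (one orbit).
Cycle type of π: 162 + 54 + 18 + 6 + 2 + 1; total 6 cycles.
243 − 6 = 237 transpositions; sign(π) = (−1)^237 = -1.

-1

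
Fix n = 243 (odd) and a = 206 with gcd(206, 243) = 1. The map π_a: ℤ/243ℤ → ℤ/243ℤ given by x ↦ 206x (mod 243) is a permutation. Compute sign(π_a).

Start at x=98: 98 → 19 → 26 → 10 → 116 → 82 → 125 → … (one orbit).
Cycle type of π: 54×3 + 18×3 + 6×3 + 2×4 + 1; total 14 cycles.
With 14 cycles on 243 points, sign = (−1)^{243−14} = -1.

-1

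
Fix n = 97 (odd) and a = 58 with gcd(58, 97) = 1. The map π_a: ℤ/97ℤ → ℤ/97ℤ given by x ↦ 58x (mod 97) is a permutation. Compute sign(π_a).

-1

Orbit of 26 under x↦58x: [26, 53, 67, 6, 57, 8, 76]… (length divides ord_97(58)).
The orbit structure of x ↦ 58x mod 97: 2 orbits of sizes [96, 1].
97 − 2 = 95 transpositions; sign(π) = (−1)^95 = -1.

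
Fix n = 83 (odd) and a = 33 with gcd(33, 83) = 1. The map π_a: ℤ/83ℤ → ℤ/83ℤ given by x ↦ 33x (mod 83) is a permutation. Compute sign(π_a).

Start at x=4: 4 → 49 → 40 → 75 → 68 → 3 → 16 → … (one orbit).
Cycle type of π: 41×2 + 1; total 3 cycles.
n − c = 83 − 3 = 80; sign = (−1)^80 = +1.

+1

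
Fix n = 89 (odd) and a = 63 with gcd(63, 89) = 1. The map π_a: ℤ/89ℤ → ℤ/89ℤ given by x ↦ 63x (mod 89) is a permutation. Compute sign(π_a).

Orbit of 22 under x↦63x: [22, 51, 9, 33, 32, 58, 5]… (length divides ord_89(63)).
π_63 has 2 disjoint cycles with lengths [88, 1] on {0,…,88}.
Σ(ℓ_i−1) = 89−2 = 87; sign = (−1)^87 = -1.

-1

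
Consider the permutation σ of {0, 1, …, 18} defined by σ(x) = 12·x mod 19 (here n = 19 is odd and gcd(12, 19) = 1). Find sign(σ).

-1

Start at x=1: 1 → 12 → 11 → 18 → 7 → 8 → 1 (one orbit).
Cycle lengths of π_12 on ℤ/19ℤ: [6, 6, 6, 1]; 4 cycles in total.
19 − 4 = 15 transpositions; sign(π) = (−1)^15 = -1.
Zolotarev: (12|19) = -1, matching the cycle-count sign.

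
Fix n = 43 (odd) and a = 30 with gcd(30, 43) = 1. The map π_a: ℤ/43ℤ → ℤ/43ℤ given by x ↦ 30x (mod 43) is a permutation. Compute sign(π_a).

Trace 13: π^k(13) = [13, 3, 4, 34, 31, 27, 36] for k=0..6.
Cycle type of π: 42 + 1; total 2 cycles.
With 2 cycles on 43 points, sign = (−1)^{43−2} = -1.

-1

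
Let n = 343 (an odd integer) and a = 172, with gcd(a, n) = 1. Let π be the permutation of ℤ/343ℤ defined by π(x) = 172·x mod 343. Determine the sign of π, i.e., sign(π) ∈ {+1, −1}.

Trace 127: π^k(127) = [127, 235, 289, 316, 158, 79, 211] for k=0..6.
7 cycles of lengths [147, 147, 21, 21, 3, 3, 1].
sign(π) = (−1)^{n − #cycles} = (−1)^{343−7} = (−1)^336 = +1.
Check: (172/343) = +1 by Zolotarev.

+1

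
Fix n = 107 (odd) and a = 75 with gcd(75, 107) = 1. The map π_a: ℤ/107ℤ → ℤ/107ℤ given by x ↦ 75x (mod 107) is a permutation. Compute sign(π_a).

+1

Orbit of 75 under x↦75x: [75, 61, 81, 83, 19, 34, 89]… (length divides ord_107(75)).
The orbit structure of x ↦ 75x mod 107: 3 orbits of sizes [53, 53, 1].
sign(π) = (−1)^{n − #cycles} = (−1)^{107−3} = (−1)^104 = +1.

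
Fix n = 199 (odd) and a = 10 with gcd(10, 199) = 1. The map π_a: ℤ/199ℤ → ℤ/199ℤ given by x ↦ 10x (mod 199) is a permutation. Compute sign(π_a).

Trace 132: π^k(132) = [132, 126, 66, 63, 33, 131, 116] for k=0..6.
Cycle type of π: 99×2 + 1; total 3 cycles.
With 3 cycles on 199 points, sign = (−1)^{199−3} = +1.
Zolotarev: (10|199) = +1, matching the cycle-count sign.

+1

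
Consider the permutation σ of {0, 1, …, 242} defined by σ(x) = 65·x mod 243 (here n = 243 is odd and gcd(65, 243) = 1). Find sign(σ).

-1

Orbit of 17 under x↦65x: [17, 133, 140, 109, 38, 40, 170]… (length divides ord_243(65)).
The orbit structure of x ↦ 65x mod 243: 6 orbits of sizes [162, 54, 18, 6, 2, 1].
6 cycles on 243: each ℓ→(−1)^(ℓ−1), product (−1)^237 = -1.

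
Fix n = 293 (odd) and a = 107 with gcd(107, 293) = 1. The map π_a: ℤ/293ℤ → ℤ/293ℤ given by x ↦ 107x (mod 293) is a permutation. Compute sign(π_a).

Orbit of 257 under x↦107x: [257, 250, 87, 226, 156, 284, 209]… (length divides ord_293(107)).
Decompose π into cycles: lengths [146, 146, 1] (3 cycles, including the fixed point 0).
n − c = 293 − 3 = 290; sign = (−1)^290 = +1.
Check: (107/293) = +1 by Zolotarev.

+1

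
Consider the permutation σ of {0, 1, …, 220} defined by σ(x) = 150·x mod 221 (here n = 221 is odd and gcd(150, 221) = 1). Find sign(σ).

+1

Trace 167: π^k(167) = [167, 77, 58, 81, 216, 134, 210] for k=0..6.
7 cycles of lengths [48, 48, 48, 48, 16, 12, 1].
221 − 7 = 214 transpositions; sign(π) = (−1)^214 = +1.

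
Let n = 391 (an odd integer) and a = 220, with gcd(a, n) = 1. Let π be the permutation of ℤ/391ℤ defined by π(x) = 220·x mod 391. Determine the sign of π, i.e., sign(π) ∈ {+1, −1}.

Orbit of 16 under x↦220x: [16, 1, 220, 307, 288, 18, 50]… (length divides ord_391(220)).
π_220 has 27 disjoint cycles with lengths [22, 22, 22, 22, 22, 22, 22, 22, 22, 22, 22, 22, 22, 22, 22, 22, 11, 11, 2, 2, 2, 2, 2, 2, 2, 2, 1] on {0,…,390}.
With 27 cycles on 391 points, sign = (−1)^{391−27} = +1.
(220|391)_J = +1 (Zolotarev's lemma cross-check).

+1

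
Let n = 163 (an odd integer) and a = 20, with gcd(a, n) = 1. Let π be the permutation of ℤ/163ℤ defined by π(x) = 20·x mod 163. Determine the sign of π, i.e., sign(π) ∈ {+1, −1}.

-1

Orbit of 136 under x↦20x: [136, 112, 121, 138, 152, 106, 1]… (length divides ord_163(20)).
Decompose π into cycles: lengths [162, 1] (2 cycles, including the fixed point 0).
Σ(ℓ_i−1) = 163−2 = 161; sign = (−1)^161 = -1.
Via Zolotarev, sign(π_{20}) = (20|163) = -1.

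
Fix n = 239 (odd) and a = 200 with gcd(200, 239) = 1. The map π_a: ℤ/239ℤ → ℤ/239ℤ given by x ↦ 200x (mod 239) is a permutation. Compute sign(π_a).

Start at x=6: 6 → 5 → 44 → 196 → 4 → 83 → 109 → … (one orbit).
π_200 has 3 disjoint cycles with lengths [119, 119, 1] on {0,…,238}.
Σ(ℓ_i−1) = 239−3 = 236; sign = (−1)^236 = +1.
Zolotarev: (200|239) = +1, matching the cycle-count sign.

+1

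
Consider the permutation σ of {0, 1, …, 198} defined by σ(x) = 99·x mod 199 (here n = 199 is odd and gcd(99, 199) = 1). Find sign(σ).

Start at x=54: 54 → 172 → 113 → 43 → 78 → 160 → 119 → … (one orbit).
Cycle type of π: 198 + 1; total 2 cycles.
2 cycles on 199: each ℓ→(−1)^(ℓ−1), product (−1)^197 = -1.

-1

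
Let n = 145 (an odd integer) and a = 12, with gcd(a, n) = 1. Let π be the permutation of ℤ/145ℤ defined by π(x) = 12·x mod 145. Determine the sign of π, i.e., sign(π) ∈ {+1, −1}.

Start at x=144: 144 → 133 → 1 → 12 → 144 (one orbit).
37 cycles of lengths [4, 4, 4, 4, 4, 4, 4, 4, 4, 4, 4, 4, 4, 4, 4, 4, 4, 4, 4, 4, 4, 4, 4, 4, 4, 4, 4, 4, 4, 4, 4, 4, 4, 4, 4, 4, 1].
n − c = 145 − 37 = 108; sign = (−1)^108 = +1.

+1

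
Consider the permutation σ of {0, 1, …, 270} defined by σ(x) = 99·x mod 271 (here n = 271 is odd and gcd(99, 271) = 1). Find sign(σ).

+1

Trace 177: π^k(177) = [177, 179, 106, 196, 163, 148, 18] for k=0..6.
Cycle lengths of π_99 on ℤ/271ℤ: [135, 135, 1]; 3 cycles in total.
271 − 3 = 268 transpositions; sign(π) = (−1)^268 = +1.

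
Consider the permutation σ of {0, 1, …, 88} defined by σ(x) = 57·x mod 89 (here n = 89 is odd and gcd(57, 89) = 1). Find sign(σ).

+1

Orbit of 87 under x↦57x: [87, 64, 88, 32, 44, 16, 22]… (length divides ord_89(57)).
π_57 has 5 disjoint cycles with lengths [22, 22, 22, 22, 1] on {0,…,88}.
n − c = 89 − 5 = 84; sign = (−1)^84 = +1.
Via Zolotarev, sign(π_{57}) = (57|89) = +1.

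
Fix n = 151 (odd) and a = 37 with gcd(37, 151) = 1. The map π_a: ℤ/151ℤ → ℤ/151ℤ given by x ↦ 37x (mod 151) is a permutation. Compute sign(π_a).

+1

Trace 124: π^k(124) = [124, 58, 32, 127, 18, 62, 29] for k=0..6.
The orbit structure of x ↦ 37x mod 151: 3 orbits of sizes [75, 75, 1].
With 3 cycles on 151 points, sign = (−1)^{151−3} = +1.
The Jacobi symbol (37|151) = +1 (Zolotarev) agrees.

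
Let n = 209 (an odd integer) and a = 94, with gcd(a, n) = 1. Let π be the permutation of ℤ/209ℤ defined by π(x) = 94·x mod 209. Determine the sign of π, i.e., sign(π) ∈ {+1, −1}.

+1

Trace 94: π^k(94) = [94, 58, 18, 20, 208, 115, 151] for k=0..6.
Decompose π into cycles: lengths [10, 10, 10, 10, 10, 10, 10, 10, 10, 10, 10, 10, 10, 10, 10, 10, 10, 10, 10, 2, 2, 2, 2, 2, 2, 2, 2, 2, 1] (29 cycles, including the fixed point 0).
With 29 cycles on 209 points, sign = (−1)^{209−29} = +1.
(94|209)_J = +1 (Zolotarev's lemma cross-check).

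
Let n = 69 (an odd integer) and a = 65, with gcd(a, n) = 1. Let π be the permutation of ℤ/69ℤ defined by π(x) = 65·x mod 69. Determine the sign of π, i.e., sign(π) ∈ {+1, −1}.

+1

Trace 16: π^k(16) = [16, 5, 49, 11, 25, 38, 55] for k=0..6.
Cycle type of π: 22×3 + 2 + 1; total 5 cycles.
n − c = 69 − 5 = 64; sign = (−1)^64 = +1.
Via Zolotarev, sign(π_{65}) = (65|69) = +1.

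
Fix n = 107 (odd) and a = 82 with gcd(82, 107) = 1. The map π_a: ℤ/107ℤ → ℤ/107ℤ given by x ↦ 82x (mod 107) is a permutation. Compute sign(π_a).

Trace 53: π^k(53) = [53, 66, 62, 55, 16, 28, 49] for k=0..6.
Cycle type of π: 106 + 1; total 2 cycles.
sign(π) = (−1)^{n − #cycles} = (−1)^{107−2} = (−1)^105 = -1.

-1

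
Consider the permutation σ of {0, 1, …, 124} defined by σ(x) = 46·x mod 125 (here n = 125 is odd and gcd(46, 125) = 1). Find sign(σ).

+1

Start at x=86: 86 → 81 → 101 → 21 → 91 → 61 → 56 → … (one orbit).
Cycle lengths of π_46 on ℤ/125ℤ: [25, 25, 25, 25, 5, 5, 5, 5, 1, 1, 1, 1, 1]; 13 cycles in total.
13 cycles on 125: each ℓ→(−1)^(ℓ−1), product (−1)^112 = +1.
Zolotarev: (46|125) = +1, matching the cycle-count sign.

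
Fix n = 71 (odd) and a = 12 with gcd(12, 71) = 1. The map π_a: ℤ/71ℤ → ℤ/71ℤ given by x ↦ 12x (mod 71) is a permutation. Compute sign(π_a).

+1

Orbit of 64 under x↦12x: [64, 58, 57, 45, 43, 19, 15]… (length divides ord_71(12)).
Decompose π into cycles: lengths [35, 35, 1] (3 cycles, including the fixed point 0).
With 3 cycles on 71 points, sign = (−1)^{71−3} = +1.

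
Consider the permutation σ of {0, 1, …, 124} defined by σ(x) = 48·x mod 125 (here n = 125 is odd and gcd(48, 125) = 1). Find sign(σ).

-1

Orbit of 83 under x↦48x: [83, 109, 107, 11, 28, 94, 12]… (length divides ord_125(48)).
4 cycles of lengths [100, 20, 4, 1].
4 cycles on 125: each ℓ→(−1)^(ℓ−1), product (−1)^121 = -1.
Via Zolotarev, sign(π_{48}) = (48|125) = -1.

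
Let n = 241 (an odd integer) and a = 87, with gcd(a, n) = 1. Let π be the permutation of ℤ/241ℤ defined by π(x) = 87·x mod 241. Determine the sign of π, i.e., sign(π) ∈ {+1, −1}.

Orbit of 91 under x↦87x: [91, 205, 1, 87, 98]… (length divides ord_241(87)).
49 cycles of lengths [5, 5, 5, 5, 5, 5, 5, 5, 5, 5, 5, 5, 5, 5, 5, 5, 5, 5, 5, 5, 5, 5, 5, 5, 5, 5, 5, 5, 5, 5, 5, 5, 5, 5, 5, 5, 5, 5, 5, 5, 5, 5, 5, 5, 5, 5, 5, 5, 1].
241 − 49 = 192 transpositions; sign(π) = (−1)^192 = +1.
(87|241)_J = +1 (Zolotarev's lemma cross-check).

+1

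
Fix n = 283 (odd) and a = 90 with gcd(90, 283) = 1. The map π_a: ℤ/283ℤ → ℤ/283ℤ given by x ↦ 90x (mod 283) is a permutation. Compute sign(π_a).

+1

Trace 113: π^k(113) = [113, 265, 78, 228, 144, 225, 157] for k=0..6.
Cycle type of π: 141×2 + 1; total 3 cycles.
With 3 cycles on 283 points, sign = (−1)^{283−3} = +1.
Zolotarev: (90|283) = +1, matching the cycle-count sign.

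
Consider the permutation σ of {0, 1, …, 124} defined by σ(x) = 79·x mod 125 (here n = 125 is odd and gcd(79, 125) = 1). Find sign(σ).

Orbit of 36 under x↦79x: [36, 94, 51, 29, 41, 114, 6]… (length divides ord_125(79)).
The orbit structure of x ↦ 79x mod 125: 7 orbits of sizes [50, 50, 10, 10, 2, 2, 1].
125 − 7 = 118 transpositions; sign(π) = (−1)^118 = +1.

+1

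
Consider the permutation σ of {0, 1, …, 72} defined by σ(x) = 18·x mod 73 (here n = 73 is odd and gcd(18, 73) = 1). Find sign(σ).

Start at x=4: 4 → 72 → 55 → 41 → 8 → 71 → 37 → … (one orbit).
The orbit structure of x ↦ 18x mod 73: 5 orbits of sizes [18, 18, 18, 18, 1].
n − c = 73 − 5 = 68; sign = (−1)^68 = +1.

+1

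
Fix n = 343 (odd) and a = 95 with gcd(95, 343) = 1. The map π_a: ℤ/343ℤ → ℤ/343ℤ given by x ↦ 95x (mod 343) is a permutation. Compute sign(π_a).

+1

Start at x=331: 331 → 232 → 88 → 128 → 155 → 319 → 121 → … (one orbit).
π_95 has 7 disjoint cycles with lengths [147, 147, 21, 21, 3, 3, 1] on {0,…,342}.
Σ(ℓ_i−1) = 343−7 = 336; sign = (−1)^336 = +1.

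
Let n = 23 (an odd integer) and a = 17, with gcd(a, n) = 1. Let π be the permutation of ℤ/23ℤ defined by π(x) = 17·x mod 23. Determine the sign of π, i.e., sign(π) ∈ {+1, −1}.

Trace 9: π^k(9) = [9, 15, 2, 11, 3, 5, 16] for k=0..6.
π_17 has 2 disjoint cycles with lengths [22, 1] on {0,…,22}.
Σ(ℓ_i−1) = 23−2 = 21; sign = (−1)^21 = -1.

-1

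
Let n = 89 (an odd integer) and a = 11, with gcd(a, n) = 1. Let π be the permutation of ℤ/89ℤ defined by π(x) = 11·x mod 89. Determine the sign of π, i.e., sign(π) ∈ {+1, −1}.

Trace 32: π^k(32) = [32, 85, 45, 50, 16, 87, 67] for k=0..6.
The orbit structure of x ↦ 11x mod 89: 5 orbits of sizes [22, 22, 22, 22, 1].
Σ(ℓ_i−1) = 89−5 = 84; sign = (−1)^84 = +1.
Zolotarev: (11|89) = +1, matching the cycle-count sign.

+1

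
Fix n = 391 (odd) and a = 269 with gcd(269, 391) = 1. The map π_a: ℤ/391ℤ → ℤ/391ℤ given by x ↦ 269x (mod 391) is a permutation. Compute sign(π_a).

Orbit of 128 under x↦269x: [128, 24, 200, 233, 117, 193, 305]… (length divides ord_391(269)).
The orbit structure of x ↦ 269x mod 391: 6 orbits of sizes [176, 176, 16, 11, 11, 1].
sign(π) = (−1)^{n − #cycles} = (−1)^{391−6} = (−1)^385 = -1.
(269|391)_J = -1 (Zolotarev's lemma cross-check).

-1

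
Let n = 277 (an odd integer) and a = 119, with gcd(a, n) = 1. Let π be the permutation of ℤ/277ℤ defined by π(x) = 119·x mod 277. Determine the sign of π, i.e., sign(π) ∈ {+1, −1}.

Start at x=115: 115 → 112 → 32 → 207 → 257 → 113 → 151 → … (one orbit).
π_119 has 2 disjoint cycles with lengths [276, 1] on {0,…,276}.
With 2 cycles on 277 points, sign = (−1)^{277−2} = -1.
Zolotarev: (119|277) = -1, matching the cycle-count sign.

-1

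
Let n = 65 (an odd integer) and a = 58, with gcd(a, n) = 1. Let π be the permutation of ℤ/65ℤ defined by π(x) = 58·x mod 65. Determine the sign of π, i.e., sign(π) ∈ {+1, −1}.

Orbit of 18 under x↦58x: [18, 4, 37, 1, 58, 49, 47]… (length divides ord_65(58)).
7 cycles of lengths [12, 12, 12, 12, 12, 4, 1].
7 cycles on 65: each ℓ→(−1)^(ℓ−1), product (−1)^58 = +1.

+1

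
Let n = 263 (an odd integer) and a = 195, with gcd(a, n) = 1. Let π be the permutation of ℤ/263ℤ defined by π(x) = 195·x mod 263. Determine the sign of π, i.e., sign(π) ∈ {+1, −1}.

-1

Start at x=203: 203 → 135 → 25 → 141 → 143 → 7 → 50 → … (one orbit).
Decompose π into cycles: lengths [262, 1] (2 cycles, including the fixed point 0).
sign(π) = (−1)^{n − #cycles} = (−1)^{263−2} = (−1)^261 = -1.
Zolotarev: (195|263) = -1, matching the cycle-count sign.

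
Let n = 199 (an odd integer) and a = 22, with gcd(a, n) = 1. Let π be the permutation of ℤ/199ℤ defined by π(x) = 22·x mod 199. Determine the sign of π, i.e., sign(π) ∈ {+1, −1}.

-1

Trace 187: π^k(187) = [187, 134, 162, 181, 2, 44, 172] for k=0..6.
Decompose π into cycles: lengths [198, 1] (2 cycles, including the fixed point 0).
sign(π) = (−1)^{n − #cycles} = (−1)^{199−2} = (−1)^197 = -1.
Check: (22/199) = -1 by Zolotarev.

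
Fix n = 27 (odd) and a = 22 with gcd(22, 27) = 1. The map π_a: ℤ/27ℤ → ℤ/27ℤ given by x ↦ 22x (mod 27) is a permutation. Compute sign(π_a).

Orbit of 16 under x↦22x: [16, 1, 22, 25, 10, 4, 7]… (length divides ord_27(22)).
The orbit structure of x ↦ 22x mod 27: 7 orbits of sizes [9, 9, 3, 3, 1, 1, 1].
27 − 7 = 20 transpositions; sign(π) = (−1)^20 = +1.
Via Zolotarev, sign(π_{22}) = (22|27) = +1.

+1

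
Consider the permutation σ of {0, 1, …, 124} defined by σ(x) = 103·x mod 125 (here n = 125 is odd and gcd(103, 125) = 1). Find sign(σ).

Orbit of 66 under x↦103x: [66, 48, 69, 107, 21, 38, 39]… (length divides ord_125(103)).
4 cycles of lengths [100, 20, 4, 1].
sign(π) = (−1)^{n − #cycles} = (−1)^{125−4} = (−1)^121 = -1.

-1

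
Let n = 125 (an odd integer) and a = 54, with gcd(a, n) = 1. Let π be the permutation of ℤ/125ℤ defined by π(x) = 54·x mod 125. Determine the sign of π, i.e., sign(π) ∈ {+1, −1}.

Trace 19: π^k(19) = [19, 26, 29, 66, 64, 81, 124] for k=0..6.
π_54 has 7 disjoint cycles with lengths [50, 50, 10, 10, 2, 2, 1] on {0,…,124}.
sign(π) = (−1)^{n − #cycles} = (−1)^{125−7} = (−1)^118 = +1.
The Jacobi symbol (54|125) = +1 (Zolotarev) agrees.

+1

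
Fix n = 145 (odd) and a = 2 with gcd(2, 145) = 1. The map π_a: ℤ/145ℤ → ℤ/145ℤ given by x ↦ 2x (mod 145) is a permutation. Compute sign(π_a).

Start at x=8: 8 → 16 → 32 → 64 → 128 → 111 → 77 → … (one orbit).
Cycle lengths of π_2 on ℤ/145ℤ: [28, 28, 28, 28, 28, 4, 1]; 7 cycles in total.
With 7 cycles on 145 points, sign = (−1)^{145−7} = +1.
Check: (2/145) = +1 by Zolotarev.

+1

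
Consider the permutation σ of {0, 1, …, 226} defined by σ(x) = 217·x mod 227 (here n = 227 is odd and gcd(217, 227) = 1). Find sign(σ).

-1

Start at x=192: 192 → 123 → 132 → 42 → 34 → 114 → 222 → … (one orbit).
2 cycles of lengths [226, 1].
Σ(ℓ_i−1) = 227−2 = 225; sign = (−1)^225 = -1.
The Jacobi symbol (217|227) = -1 (Zolotarev) agrees.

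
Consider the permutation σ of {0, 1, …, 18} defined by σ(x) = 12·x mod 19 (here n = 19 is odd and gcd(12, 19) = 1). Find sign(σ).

-1

Orbit of 12 under x↦12x: [12, 11, 18, 7, 8, 1]… (length divides ord_19(12)).
4 cycles of lengths [6, 6, 6, 1].
Σ(ℓ_i−1) = 19−4 = 15; sign = (−1)^15 = -1.
Via Zolotarev, sign(π_{12}) = (12|19) = -1.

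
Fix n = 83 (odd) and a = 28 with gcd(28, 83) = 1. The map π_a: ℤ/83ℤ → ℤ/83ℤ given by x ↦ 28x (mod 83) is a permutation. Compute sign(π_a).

Trace 77: π^k(77) = [77, 81, 27, 9, 3, 1, 28] for k=0..6.
Cycle lengths of π_28 on ℤ/83ℤ: [41, 41, 1]; 3 cycles in total.
Σ(ℓ_i−1) = 83−3 = 80; sign = (−1)^80 = +1.
Zolotarev: (28|83) = +1, matching the cycle-count sign.

+1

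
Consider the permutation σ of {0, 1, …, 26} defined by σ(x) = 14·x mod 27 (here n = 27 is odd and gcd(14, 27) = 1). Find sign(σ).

Start at x=22: 22 → 11 → 19 → 23 → 25 → 26 → 13 → … (one orbit).
π_14 has 4 disjoint cycles with lengths [18, 6, 2, 1] on {0,…,26}.
27 − 4 = 23 transpositions; sign(π) = (−1)^23 = -1.

-1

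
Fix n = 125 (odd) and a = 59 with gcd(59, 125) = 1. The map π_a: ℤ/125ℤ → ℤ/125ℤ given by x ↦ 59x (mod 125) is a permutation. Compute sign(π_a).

+1

Orbit of 44 under x↦59x: [44, 96, 39, 51, 9, 31, 79]… (length divides ord_125(59)).
Cycle lengths of π_59 on ℤ/125ℤ: [50, 50, 10, 10, 2, 2, 1]; 7 cycles in total.
125 − 7 = 118 transpositions; sign(π) = (−1)^118 = +1.
The Jacobi symbol (59|125) = +1 (Zolotarev) agrees.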